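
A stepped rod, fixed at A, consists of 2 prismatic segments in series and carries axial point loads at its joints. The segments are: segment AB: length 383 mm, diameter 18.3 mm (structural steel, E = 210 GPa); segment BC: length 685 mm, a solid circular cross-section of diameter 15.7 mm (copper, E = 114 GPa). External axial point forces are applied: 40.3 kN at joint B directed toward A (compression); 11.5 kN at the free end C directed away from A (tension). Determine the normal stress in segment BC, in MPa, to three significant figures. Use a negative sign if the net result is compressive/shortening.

59.4 MPa

Internal axial forces (sectioning from the free end, tension +): N_BC = 11.5 kN, N_AB = -28.8 kN.
A_BC = 193.6 mm².
σ_BC = N_BC/A_BC = 11500/193.6 = 59.4 MPa.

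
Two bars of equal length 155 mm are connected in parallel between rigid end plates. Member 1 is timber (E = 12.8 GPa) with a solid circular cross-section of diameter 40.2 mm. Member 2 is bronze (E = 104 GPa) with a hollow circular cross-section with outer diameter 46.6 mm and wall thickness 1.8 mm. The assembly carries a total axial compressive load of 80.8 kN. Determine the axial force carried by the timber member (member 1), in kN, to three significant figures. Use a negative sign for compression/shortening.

-30.8 kN

A_1 = 1269 mm².
A_2 = 253.3 mm².
Equal strain + equilibrium ⇒ each member carries load in proportion to AE: A₁E₁ = 16250000 N, A₂E₂ = 26350000 N, ΣAE = 42590000 N.
F₁ = P·A₁E₁/ΣAE = -80800·16250000/42590000 = -30820 N.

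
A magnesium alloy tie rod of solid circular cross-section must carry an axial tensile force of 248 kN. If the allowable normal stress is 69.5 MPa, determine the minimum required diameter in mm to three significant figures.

67.4 mm

Required area A ≥ P/σ_allow = 248000/69.5 = 3568 mm².
For a solid circular section, d ≥ √(4A/π) = 67.4 mm.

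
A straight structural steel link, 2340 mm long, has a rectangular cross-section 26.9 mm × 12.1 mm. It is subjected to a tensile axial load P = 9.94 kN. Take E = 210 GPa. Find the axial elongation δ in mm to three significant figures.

0.340 mm

A = 325.5 mm².
δ_mech = NL/(AE) = 9940·2340/(325.5·210000) = 0.3403 mm.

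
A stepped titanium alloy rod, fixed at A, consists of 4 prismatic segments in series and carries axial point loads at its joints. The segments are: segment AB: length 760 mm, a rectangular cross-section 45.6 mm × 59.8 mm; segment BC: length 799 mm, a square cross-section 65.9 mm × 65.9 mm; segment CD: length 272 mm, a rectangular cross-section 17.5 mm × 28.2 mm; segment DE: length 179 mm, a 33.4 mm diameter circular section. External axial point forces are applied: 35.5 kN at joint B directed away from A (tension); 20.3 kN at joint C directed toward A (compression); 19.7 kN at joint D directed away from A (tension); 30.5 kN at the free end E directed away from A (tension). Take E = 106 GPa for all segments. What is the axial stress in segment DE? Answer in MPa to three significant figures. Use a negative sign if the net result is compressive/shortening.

34.8 MPa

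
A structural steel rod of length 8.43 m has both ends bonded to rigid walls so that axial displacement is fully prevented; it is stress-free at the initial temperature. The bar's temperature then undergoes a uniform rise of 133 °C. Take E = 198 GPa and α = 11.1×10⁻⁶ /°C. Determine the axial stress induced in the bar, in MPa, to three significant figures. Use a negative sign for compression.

-292 MPa

Free thermal expansion αLΔT = 11.1e-6 · 8430 · 133 = 12.45 mm.
The walls impose strain ε = −(12.45)/8430 = -1.4763e-03; σ = Eε = 198000 · -1.4763e-03 = -292.3 MPa.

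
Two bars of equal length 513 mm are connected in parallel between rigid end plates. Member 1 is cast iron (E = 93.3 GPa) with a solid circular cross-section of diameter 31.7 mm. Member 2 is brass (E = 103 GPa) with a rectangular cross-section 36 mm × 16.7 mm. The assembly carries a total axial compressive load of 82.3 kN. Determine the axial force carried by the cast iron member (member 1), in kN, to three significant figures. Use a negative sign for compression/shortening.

A_1 = 789.2 mm².
A_2 = 601.2 mm².
Equal strain + equilibrium ⇒ each member carries load in proportion to AE: A₁E₁ = 73640000 N, A₂E₂ = 61920000 N, ΣAE = 135600000 N.
F₁ = P·A₁E₁/ΣAE = -82300·73640000/135600000 = -44710 N.

-44.7 kN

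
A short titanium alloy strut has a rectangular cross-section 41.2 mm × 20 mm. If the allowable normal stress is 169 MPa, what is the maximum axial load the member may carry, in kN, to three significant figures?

A = 824 mm².
P_max = σ_allow · A = 169 · 824 = 139300 N = 139.3 kN.

139 kN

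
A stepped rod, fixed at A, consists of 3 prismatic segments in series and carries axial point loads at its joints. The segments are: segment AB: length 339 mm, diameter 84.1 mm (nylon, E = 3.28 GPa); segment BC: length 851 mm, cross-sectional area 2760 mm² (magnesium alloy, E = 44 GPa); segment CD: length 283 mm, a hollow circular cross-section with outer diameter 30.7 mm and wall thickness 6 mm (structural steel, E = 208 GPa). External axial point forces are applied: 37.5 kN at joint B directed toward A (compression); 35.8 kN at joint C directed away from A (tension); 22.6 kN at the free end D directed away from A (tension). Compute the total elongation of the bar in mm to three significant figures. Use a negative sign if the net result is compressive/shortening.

Internal axial forces (sectioning from the free end, tension +): N_CD = 22.6 kN, N_BC = 58.4 kN, N_AB = 20.9 kN.
A_AB = 5555 mm².
A_CD = 465.6 mm².
δ_AB = 20900·339/(5555·3280) = 0.3889 mm
δ_BC = 58400·851/(2760·44000) = 0.4092 mm
δ_CD = 22600·283/(465.6·208000) = 0.06604 mm
δ = Σδ_i = 0.8641 mm.

0.864 mm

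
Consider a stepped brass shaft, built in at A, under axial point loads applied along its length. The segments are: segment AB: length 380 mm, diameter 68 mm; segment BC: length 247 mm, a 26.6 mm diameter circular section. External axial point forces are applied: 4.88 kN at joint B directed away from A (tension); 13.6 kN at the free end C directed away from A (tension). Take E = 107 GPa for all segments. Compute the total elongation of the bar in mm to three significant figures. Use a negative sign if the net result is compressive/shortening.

0.0746 mm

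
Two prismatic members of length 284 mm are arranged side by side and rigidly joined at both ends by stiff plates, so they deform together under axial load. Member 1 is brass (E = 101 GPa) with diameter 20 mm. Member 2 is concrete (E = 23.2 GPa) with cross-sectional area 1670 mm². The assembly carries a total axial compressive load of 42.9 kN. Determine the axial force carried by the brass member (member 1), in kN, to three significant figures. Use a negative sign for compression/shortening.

-19.3 kN

A_1 = 314.2 mm².
Equal strain + equilibrium ⇒ each member carries load in proportion to AE: A₁E₁ = 31730000 N, A₂E₂ = 38740000 N, ΣAE = 70470000 N.
F₁ = P·A₁E₁/ΣAE = -42900·31730000/70470000 = -19320 N.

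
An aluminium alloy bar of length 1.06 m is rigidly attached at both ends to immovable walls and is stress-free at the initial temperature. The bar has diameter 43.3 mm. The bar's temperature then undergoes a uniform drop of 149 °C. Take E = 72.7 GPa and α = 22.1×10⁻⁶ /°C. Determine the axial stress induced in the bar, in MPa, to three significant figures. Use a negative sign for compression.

Free thermal expansion αLΔT = 22.1e-6 · 1060 · -149 = -3.49 mm.
The walls impose strain ε = −(-3.49)/1060 = 3.2929e-03; σ = Eε = 72700 · 3.2929e-03 = 239.4 MPa.

239 MPa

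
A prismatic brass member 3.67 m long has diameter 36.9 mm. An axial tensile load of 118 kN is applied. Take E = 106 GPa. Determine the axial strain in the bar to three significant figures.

0.00104

A = 1069 mm².
σ = N/A = 110.3 MPa; ε = σ/E = 110.3/106000 = 1.041e-03.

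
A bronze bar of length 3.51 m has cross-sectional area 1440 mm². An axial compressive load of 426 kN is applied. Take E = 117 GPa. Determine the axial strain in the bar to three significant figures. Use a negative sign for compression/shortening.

-0.00253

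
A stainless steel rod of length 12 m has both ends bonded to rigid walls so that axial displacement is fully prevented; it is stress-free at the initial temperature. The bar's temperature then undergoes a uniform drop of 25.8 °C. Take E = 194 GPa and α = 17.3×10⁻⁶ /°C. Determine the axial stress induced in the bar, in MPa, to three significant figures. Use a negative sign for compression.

86.6 MPa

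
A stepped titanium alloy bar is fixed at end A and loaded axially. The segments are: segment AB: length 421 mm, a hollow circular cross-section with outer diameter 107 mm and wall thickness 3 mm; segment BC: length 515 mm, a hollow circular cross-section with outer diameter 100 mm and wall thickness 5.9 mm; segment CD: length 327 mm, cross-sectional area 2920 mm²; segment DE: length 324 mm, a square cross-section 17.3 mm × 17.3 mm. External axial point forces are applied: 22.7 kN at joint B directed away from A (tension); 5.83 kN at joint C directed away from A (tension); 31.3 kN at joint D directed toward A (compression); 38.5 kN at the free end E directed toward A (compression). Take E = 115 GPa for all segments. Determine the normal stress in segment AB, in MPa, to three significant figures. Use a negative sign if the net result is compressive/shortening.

Internal axial forces (sectioning from the free end, tension +): N_DE = -38.5 kN, N_CD = -69.8 kN, N_BC = -63.97 kN, N_AB = -41.27 kN.
A_AB = 980.2 mm².
σ_AB = N_AB/A_AB = -41270/980.2 = -42.1 MPa.

-42.1 MPa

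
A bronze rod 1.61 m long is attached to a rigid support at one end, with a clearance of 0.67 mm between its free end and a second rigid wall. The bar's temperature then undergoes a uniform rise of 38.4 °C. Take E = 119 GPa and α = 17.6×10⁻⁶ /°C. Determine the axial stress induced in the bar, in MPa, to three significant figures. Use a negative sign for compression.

Free thermal expansion αLΔT = 17.6e-6 · 1610 · 38.4 = 1.088 mm.
The walls engage after the gap closes; constrained expansion = 1.088 − 0.67 = 0.4181 mm.
The walls impose strain ε = −(0.4181)/1610 = -2.5969e-04; σ = Eε = 119000 · -2.5969e-04 = -30.9 MPa.

-30.9 MPa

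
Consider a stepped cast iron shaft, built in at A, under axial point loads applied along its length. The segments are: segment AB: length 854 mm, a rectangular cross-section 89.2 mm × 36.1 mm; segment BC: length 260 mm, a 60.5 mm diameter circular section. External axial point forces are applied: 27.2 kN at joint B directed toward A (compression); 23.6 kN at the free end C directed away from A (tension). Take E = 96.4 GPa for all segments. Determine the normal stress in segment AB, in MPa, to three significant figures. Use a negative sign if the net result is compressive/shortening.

Internal axial forces (sectioning from the free end, tension +): N_BC = 23.6 kN, N_AB = -3.6 kN.
A_AB = 3220 mm².
σ_AB = N_AB/A_AB = -3600/3220 = -1.118 MPa.

-1.12 MPa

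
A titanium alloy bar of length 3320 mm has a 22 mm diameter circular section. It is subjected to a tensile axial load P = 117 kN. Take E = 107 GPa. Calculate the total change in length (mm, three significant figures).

A = 380.1 mm².
δ_mech = NL/(AE) = 117000·3320/(380.1·107000) = 9.55 mm.

9.55 mm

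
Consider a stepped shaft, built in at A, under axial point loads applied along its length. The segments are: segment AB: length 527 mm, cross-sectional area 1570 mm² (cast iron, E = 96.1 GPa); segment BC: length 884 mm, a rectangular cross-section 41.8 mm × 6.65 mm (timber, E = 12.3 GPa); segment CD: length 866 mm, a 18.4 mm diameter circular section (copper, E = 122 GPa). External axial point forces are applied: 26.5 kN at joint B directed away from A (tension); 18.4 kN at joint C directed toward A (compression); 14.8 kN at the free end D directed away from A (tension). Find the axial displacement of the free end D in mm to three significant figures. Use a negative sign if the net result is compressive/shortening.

-0.456 mm

Internal axial forces (sectioning from the free end, tension +): N_CD = 14.8 kN, N_BC = -3.6 kN, N_AB = 22.9 kN.
A_BC = 278 mm².
A_CD = 265.9 mm².
δ_AB = 22900·527/(1570·96100) = 0.07999 mm
δ_BC = -3600·884/(278·12300) = -0.9308 mm
δ_CD = 14800·866/(265.9·122000) = 0.3951 mm
δ = Σδ_i = -0.4557 mm.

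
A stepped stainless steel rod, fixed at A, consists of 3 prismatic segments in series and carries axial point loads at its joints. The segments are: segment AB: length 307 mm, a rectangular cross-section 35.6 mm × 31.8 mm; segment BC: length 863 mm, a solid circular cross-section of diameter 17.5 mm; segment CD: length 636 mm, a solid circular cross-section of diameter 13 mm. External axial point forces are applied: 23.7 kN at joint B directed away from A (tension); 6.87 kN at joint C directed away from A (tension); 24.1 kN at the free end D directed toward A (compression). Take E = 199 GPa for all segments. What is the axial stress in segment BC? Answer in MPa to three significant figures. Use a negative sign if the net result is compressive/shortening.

-71.6 MPa

Internal axial forces (sectioning from the free end, tension +): N_CD = -24.1 kN, N_BC = -17.23 kN, N_AB = 6.47 kN.
A_BC = 240.5 mm².
σ_BC = N_BC/A_BC = -17230/240.5 = -71.63 MPa.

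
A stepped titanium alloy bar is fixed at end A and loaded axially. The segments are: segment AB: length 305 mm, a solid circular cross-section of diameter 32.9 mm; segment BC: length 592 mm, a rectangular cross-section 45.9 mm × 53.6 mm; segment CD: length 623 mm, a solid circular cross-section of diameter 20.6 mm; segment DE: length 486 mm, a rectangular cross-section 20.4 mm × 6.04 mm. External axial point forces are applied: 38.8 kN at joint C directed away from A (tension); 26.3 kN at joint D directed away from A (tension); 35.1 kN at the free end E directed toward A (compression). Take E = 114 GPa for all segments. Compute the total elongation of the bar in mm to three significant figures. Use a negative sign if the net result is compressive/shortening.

Internal axial forces (sectioning from the free end, tension +): N_DE = -35.1 kN, N_CD = -8.8 kN, N_BC = 30 kN, N_AB = 30 kN.
A_AB = 850.1 mm².
A_BC = 2460 mm².
A_CD = 333.3 mm².
A_DE = 123.2 mm².
δ_AB = 30000·305/(850.1·114000) = 0.09441 mm
δ_BC = 30000·592/(2460·114000) = 0.06332 mm
δ_CD = -8800·623/(333.3·114000) = -0.1443 mm
δ_DE = -35100·486/(123.2·114000) = -1.214 mm
δ = Σδ_i = -1.201 mm.

-1.20 mm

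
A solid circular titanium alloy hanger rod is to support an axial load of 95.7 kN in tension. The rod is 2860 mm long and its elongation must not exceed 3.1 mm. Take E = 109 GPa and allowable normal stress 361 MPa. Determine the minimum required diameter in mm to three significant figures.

Required area A ≥ P/σ_allow = 95700/361 = 265.1 mm².
For a solid circular section, d ≥ √(4A/π) = 18.37 mm.
Elongation limit: A ≥ PL/(Eδ_allow) = 95700·2860/(109000·3.1) = 810 mm² ⇒ d ≥ 32.11 mm.
The elongation limit governs.

32.1 mm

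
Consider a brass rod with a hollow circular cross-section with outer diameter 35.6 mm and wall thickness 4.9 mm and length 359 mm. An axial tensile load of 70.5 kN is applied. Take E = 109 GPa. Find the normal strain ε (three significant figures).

0.00137

A = 472.6 mm².
σ = N/A = 149.2 MPa; ε = σ/E = 149.2/109000 = 1.369e-03.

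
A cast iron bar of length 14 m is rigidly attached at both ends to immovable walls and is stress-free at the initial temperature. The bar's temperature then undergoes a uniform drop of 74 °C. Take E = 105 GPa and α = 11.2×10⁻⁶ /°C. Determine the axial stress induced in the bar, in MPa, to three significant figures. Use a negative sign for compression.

87.0 MPa

Free thermal expansion αLΔT = 11.2e-6 · 14000 · -74 = -11.6 mm.
The walls impose strain ε = −(-11.6)/14000 = 8.2880e-04; σ = Eε = 105000 · 8.2880e-04 = 87.02 MPa.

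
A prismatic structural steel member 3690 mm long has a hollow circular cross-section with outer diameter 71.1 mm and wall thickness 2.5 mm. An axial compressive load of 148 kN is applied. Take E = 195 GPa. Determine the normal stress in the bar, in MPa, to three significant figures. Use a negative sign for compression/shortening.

A = 538.8 mm².
σ = N/A = -148000/538.8 = -274.7 MPa.

-275 MPa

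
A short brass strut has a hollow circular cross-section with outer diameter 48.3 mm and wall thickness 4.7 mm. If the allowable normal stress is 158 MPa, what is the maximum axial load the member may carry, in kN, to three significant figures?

102 kN

A = 643.8 mm².
P_max = σ_allow · A = 158 · 643.8 = 101700 N = 101.7 kN.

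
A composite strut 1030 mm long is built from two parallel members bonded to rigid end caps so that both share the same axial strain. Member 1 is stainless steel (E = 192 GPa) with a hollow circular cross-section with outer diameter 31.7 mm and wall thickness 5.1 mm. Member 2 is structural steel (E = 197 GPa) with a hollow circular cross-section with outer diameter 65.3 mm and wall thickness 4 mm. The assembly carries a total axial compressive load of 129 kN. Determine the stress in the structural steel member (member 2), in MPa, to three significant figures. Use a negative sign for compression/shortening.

-109 MPa

A_1 = 426.2 mm².
A_2 = 770.3 mm².
Equal strain + equilibrium ⇒ each member carries load in proportion to AE: A₁E₁ = 81830000 N, A₂E₂ = 151800000 N, ΣAE = 233600000 N.
σ₂ = P·E₂/ΣAE = -129000·197000/233600000 = -108.8 MPa.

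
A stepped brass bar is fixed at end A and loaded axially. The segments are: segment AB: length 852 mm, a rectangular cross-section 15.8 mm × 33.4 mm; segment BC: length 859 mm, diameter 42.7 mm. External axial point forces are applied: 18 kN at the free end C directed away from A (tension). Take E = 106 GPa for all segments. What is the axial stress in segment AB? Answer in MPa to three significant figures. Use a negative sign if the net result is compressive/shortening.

34.1 MPa

Internal axial forces (sectioning from the free end, tension +): N_BC = 18 kN, N_AB = 18 kN.
A_AB = 527.7 mm².
σ_AB = N_AB/A_AB = 18000/527.7 = 34.11 MPa.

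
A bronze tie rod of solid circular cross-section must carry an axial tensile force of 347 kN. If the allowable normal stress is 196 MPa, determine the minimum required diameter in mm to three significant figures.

Required area A ≥ P/σ_allow = 347000/196 = 1770 mm².
For a solid circular section, d ≥ √(4A/π) = 47.48 mm.

47.5 mm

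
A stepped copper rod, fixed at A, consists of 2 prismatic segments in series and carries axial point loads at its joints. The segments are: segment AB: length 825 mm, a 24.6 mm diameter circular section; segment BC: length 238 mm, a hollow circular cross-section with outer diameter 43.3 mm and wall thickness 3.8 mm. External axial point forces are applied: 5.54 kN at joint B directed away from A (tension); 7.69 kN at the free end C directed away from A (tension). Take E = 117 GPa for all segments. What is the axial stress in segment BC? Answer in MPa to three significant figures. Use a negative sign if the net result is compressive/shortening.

Internal axial forces (sectioning from the free end, tension +): N_BC = 7.69 kN, N_AB = 13.23 kN.
A_BC = 471.6 mm².
σ_BC = N_BC/A_BC = 7690/471.6 = 16.31 MPa.

16.3 MPa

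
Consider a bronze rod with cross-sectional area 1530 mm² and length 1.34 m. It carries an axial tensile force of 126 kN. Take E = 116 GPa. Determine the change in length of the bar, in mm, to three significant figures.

0.951 mm

δ_mech = NL/(AE) = 126000·1340/(1530·116000) = 0.9513 mm.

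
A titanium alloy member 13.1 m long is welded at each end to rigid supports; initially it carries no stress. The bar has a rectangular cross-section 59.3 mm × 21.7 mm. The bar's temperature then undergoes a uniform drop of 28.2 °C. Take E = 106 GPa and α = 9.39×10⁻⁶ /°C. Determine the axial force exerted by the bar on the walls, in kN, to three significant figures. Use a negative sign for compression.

36.1 kN

Free thermal expansion αLΔT = 9.39e-6 · 13100 · -28.2 = -3.469 mm.
The walls impose strain ε = −(-3.469)/13100 = 2.6480e-04; σ = Eε = 106000 · 2.6480e-04 = 28.07 MPa.
Wall reaction R = σ·A = 28.07·1287 = 36120 N = 36.12 kN.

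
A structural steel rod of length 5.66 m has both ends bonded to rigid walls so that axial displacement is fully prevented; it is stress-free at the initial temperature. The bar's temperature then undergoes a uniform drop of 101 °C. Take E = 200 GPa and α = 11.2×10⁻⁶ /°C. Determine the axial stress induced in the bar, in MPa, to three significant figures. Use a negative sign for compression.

226 MPa

Free thermal expansion αLΔT = 11.2e-6 · 5660 · -101 = -6.403 mm.
The walls impose strain ε = −(-6.403)/5660 = 1.1312e-03; σ = Eε = 200000 · 1.1312e-03 = 226.2 MPa.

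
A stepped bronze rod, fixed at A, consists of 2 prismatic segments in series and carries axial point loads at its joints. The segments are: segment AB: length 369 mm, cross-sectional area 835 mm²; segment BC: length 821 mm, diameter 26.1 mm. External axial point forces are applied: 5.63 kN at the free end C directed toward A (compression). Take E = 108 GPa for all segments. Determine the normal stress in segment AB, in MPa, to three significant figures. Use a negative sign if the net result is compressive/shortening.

-6.74 MPa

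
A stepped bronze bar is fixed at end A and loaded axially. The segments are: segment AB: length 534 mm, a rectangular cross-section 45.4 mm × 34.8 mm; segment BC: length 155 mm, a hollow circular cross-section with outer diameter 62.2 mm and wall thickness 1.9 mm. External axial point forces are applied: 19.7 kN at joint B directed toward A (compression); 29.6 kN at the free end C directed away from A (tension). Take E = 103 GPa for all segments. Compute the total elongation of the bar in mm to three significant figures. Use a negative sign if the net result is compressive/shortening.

Internal axial forces (sectioning from the free end, tension +): N_BC = 29.6 kN, N_AB = 9.9 kN.
A_AB = 1580 mm².
A_BC = 359.9 mm².
δ_AB = 9900·534/(1580·103000) = 0.03249 mm
δ_BC = 29600·155/(359.9·103000) = 0.1238 mm
δ = Σδ_i = 0.1562 mm.

0.156 mm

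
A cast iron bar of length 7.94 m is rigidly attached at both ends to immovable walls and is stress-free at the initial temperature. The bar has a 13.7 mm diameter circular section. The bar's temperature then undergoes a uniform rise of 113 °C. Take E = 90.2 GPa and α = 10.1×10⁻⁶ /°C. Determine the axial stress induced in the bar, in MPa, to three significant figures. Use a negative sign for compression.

-103 MPa

Free thermal expansion αLΔT = 10.1e-6 · 7940 · 113 = 9.062 mm.
The walls impose strain ε = −(9.062)/7940 = -1.1413e-03; σ = Eε = 90200 · -1.1413e-03 = -102.9 MPa.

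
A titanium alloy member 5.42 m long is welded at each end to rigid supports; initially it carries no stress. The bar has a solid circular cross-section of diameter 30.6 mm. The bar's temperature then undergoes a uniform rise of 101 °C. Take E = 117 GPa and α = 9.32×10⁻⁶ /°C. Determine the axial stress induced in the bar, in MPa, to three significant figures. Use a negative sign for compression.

Free thermal expansion αLΔT = 9.32e-6 · 5420 · 101 = 5.102 mm.
The walls impose strain ε = −(5.102)/5420 = -9.4132e-04; σ = Eε = 117000 · -9.4132e-04 = -110.1 MPa.

-110 MPa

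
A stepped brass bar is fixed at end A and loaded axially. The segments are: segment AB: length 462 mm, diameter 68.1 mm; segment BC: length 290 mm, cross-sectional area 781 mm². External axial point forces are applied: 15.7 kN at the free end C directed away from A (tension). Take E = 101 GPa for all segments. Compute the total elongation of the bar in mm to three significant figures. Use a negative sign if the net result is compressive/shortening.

Internal axial forces (sectioning from the free end, tension +): N_BC = 15.7 kN, N_AB = 15.7 kN.
A_AB = 3642 mm².
δ_AB = 15700·462/(3642·101000) = 0.01972 mm
δ_BC = 15700·290/(781·101000) = 0.05772 mm
δ = Σδ_i = 0.07744 mm.

0.0774 mm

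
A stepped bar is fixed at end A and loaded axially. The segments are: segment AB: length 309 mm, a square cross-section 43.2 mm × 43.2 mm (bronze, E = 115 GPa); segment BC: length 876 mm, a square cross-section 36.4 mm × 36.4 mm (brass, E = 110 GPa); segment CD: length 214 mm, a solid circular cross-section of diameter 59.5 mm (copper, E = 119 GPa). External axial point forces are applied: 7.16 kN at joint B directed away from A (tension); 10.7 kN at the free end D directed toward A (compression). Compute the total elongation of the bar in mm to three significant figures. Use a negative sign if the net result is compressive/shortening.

Internal axial forces (sectioning from the free end, tension +): N_CD = -10.7 kN, N_BC = -10.7 kN, N_AB = -3.54 kN.
A_AB = 1866 mm².
A_BC = 1325 mm².
A_CD = 2781 mm².
δ_AB = -3540·309/(1866·115000) = -0.005097 mm
δ_BC = -10700·876/(1325·110000) = -0.06431 mm
δ_CD = -10700·214/(2781·119000) = -0.00692 mm
δ = Σδ_i = -0.07633 mm.

-0.0763 mm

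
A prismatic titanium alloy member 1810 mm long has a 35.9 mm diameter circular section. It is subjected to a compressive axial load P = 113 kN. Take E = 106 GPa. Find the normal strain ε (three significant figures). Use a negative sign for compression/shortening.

A = 1012 mm².
σ = N/A = -111.6 MPa; ε = σ/E = -111.6/106000 = -1.053e-03.

-0.00105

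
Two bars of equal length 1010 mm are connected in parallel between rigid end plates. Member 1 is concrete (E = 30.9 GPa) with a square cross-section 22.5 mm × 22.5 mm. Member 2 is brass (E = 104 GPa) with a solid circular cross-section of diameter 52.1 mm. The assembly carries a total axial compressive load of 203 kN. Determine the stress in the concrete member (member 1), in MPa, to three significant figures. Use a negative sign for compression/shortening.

-26.4 MPa

A_1 = 506.2 mm².
A_2 = 2132 mm².
Equal strain + equilibrium ⇒ each member carries load in proportion to AE: A₁E₁ = 15640000 N, A₂E₂ = 221700000 N, ΣAE = 237400000 N.
σ₁ = P·E₁/ΣAE = -203000·30900/237400000 = -26.43 MPa.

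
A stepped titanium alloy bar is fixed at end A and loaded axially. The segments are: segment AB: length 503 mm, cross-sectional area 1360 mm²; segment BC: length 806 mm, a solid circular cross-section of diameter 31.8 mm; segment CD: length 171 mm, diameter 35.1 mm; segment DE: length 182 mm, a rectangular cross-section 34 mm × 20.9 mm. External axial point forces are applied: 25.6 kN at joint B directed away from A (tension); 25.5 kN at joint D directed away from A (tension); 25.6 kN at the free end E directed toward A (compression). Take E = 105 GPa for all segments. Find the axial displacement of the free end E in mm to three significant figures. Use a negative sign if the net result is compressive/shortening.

Internal axial forces (sectioning from the free end, tension +): N_DE = -25.6 kN, N_CD = -0.1 kN, N_BC = -0.1 kN, N_AB = 25.5 kN.
A_BC = 794.2 mm².
A_CD = 967.6 mm².
A_DE = 710.6 mm².
δ_AB = 25500·503/(1360·105000) = 0.08982 mm
δ_BC = -100·806/(794.2·105000) = -0.0009665 mm
δ_CD = -100·171/(967.6·105000) = -0.0001683 mm
δ_DE = -25600·182/(710.6·105000) = -0.06244 mm
δ = Σδ_i = 0.02624 mm.

0.0262 mm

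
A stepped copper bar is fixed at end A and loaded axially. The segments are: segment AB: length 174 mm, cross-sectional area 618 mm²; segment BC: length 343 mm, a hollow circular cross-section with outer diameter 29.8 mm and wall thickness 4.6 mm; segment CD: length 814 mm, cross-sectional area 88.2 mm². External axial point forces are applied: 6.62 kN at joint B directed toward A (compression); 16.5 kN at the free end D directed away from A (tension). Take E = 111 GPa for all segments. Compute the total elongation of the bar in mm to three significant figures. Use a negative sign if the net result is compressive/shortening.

Internal axial forces (sectioning from the free end, tension +): N_CD = 16.5 kN, N_BC = 16.5 kN, N_AB = 9.88 kN.
A_BC = 364.2 mm².
δ_AB = 9880·174/(618·111000) = 0.02506 mm
δ_BC = 16500·343/(364.2·111000) = 0.14 mm
δ_CD = 16500·814/(88.2·111000) = 1.372 mm
δ = Σδ_i = 1.537 mm.

1.54 mm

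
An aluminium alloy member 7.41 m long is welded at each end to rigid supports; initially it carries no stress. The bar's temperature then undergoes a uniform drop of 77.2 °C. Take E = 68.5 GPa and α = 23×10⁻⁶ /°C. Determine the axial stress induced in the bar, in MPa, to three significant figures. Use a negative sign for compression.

Free thermal expansion αLΔT = 23e-6 · 7410 · -77.2 = -13.16 mm.
The walls impose strain ε = −(-13.16)/7410 = 1.7756e-03; σ = Eε = 68500 · 1.7756e-03 = 121.6 MPa.

122 MPa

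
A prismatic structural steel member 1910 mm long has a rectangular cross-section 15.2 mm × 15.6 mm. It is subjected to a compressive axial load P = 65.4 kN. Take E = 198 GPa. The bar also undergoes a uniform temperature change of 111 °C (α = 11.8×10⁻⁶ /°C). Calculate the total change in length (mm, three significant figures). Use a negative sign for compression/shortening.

-0.159 mm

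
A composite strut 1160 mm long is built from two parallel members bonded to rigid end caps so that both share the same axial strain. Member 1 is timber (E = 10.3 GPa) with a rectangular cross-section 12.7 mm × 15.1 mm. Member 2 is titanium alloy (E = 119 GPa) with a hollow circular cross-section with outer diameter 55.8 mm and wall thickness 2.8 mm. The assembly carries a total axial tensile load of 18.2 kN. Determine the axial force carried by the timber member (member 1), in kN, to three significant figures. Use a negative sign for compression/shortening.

A_1 = 191.8 mm².
A_2 = 466.2 mm².
Equal strain + equilibrium ⇒ each member carries load in proportion to AE: A₁E₁ = 1975000 N, A₂E₂ = 55480000 N, ΣAE = 57450000 N.
F₁ = P·A₁E₁/ΣAE = 18200·1975000/57450000 = 625.7 N.

0.626 kN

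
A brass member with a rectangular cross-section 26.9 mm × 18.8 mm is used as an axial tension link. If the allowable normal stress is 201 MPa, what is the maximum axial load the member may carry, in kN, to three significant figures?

A = 505.7 mm².
P_max = σ_allow · A = 201 · 505.7 = 101600 N = 101.6 kN.

102 kN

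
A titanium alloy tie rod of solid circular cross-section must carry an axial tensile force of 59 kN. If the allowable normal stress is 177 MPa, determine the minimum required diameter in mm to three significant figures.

20.6 mm

Required area A ≥ P/σ_allow = 59000/177 = 333.3 mm².
For a solid circular section, d ≥ √(4A/π) = 20.6 mm.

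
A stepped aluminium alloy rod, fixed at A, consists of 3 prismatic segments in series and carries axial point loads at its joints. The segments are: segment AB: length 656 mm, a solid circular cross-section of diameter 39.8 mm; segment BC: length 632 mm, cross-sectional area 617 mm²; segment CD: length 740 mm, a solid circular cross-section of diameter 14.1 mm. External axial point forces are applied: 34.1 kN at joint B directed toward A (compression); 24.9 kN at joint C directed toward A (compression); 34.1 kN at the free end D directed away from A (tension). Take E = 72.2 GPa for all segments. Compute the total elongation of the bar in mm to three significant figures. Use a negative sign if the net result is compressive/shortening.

Internal axial forces (sectioning from the free end, tension +): N_CD = 34.1 kN, N_BC = 9.2 kN, N_AB = -24.9 kN.
A_AB = 1244 mm².
A_CD = 156.1 mm².
δ_AB = -24900·656/(1244·72200) = -0.1818 mm
δ_BC = 9200·632/(617·72200) = 0.1305 mm
δ_CD = 34100·740/(156.1·72200) = 2.238 mm
δ = Σδ_i = 2.187 mm.

2.19 mm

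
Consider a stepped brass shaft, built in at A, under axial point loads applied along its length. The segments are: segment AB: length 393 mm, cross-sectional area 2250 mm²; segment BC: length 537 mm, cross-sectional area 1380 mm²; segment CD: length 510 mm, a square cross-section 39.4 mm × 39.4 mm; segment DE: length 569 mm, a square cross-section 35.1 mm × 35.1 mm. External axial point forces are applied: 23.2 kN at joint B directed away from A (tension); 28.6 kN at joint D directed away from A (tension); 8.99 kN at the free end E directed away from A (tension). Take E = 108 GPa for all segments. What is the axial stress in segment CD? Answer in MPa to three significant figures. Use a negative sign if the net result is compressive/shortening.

Internal axial forces (sectioning from the free end, tension +): N_DE = 8.99 kN, N_CD = 37.59 kN, N_BC = 37.59 kN, N_AB = 60.79 kN.
A_CD = 1552 mm².
σ_CD = N_CD/A_CD = 37590/1552 = 24.21 MPa.

24.2 MPa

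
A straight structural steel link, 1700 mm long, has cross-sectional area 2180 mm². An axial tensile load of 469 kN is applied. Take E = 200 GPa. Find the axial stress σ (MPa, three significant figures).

215 MPa

σ = N/A = 469000/2180 = 215.1 MPa.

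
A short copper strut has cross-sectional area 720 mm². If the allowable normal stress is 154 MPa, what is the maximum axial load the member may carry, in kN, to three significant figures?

111 kN

P_max = σ_allow · A = 154 · 720 = 110900 N = 110.9 kN.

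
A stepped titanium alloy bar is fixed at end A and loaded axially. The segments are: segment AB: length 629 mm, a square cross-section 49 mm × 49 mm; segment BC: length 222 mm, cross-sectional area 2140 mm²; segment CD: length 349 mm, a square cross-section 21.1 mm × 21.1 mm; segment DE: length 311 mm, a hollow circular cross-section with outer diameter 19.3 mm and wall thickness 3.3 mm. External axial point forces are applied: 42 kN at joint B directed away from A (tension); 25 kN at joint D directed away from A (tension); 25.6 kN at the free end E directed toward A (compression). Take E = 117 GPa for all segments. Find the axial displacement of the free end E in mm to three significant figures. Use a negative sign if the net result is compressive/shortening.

Internal axial forces (sectioning from the free end, tension +): N_DE = -25.6 kN, N_CD = -0.6 kN, N_BC = -0.6 kN, N_AB = 41.4 kN.
A_AB = 2401 mm².
A_CD = 445.2 mm².
A_DE = 165.9 mm².
δ_AB = 41400·629/(2401·117000) = 0.0927 mm
δ_BC = -600·222/(2140·117000) = -0.000532 mm
δ_CD = -600·349/(445.2·117000) = -0.00402 mm
δ_DE = -25600·311/(165.9·117000) = -0.4102 mm
δ = Σδ_i = -0.3221 mm.

-0.322 mm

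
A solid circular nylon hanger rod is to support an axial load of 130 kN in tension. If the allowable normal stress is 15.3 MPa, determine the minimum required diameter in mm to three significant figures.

Required area A ≥ P/σ_allow = 130000/15.3 = 8497 mm².
For a solid circular section, d ≥ √(4A/π) = 104 mm.

104 mm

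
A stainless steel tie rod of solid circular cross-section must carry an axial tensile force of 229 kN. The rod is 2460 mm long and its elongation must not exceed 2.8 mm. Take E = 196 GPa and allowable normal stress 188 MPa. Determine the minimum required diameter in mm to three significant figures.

39.4 mm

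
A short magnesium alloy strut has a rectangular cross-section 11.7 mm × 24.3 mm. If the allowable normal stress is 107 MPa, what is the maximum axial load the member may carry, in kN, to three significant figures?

A = 284.3 mm².
P_max = σ_allow · A = 107 · 284.3 = 30420 N = 30.42 kN.

30.4 kN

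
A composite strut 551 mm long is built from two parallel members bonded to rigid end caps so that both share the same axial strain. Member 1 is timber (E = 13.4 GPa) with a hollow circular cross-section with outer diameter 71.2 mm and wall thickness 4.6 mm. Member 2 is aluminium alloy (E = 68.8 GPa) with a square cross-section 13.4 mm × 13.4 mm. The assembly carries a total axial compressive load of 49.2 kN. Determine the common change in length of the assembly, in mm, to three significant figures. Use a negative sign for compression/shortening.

A_1 = 962.5 mm².
A_2 = 179.6 mm².
Equal strain + equilibrium ⇒ each member carries load in proportion to AE: A₁E₁ = 12900000 N, A₂E₂ = 12350000 N, ΣAE = 25250000 N.
δ = PL/ΣAE = -49200·551/25250000 = -1.074 mm.

-1.07 mm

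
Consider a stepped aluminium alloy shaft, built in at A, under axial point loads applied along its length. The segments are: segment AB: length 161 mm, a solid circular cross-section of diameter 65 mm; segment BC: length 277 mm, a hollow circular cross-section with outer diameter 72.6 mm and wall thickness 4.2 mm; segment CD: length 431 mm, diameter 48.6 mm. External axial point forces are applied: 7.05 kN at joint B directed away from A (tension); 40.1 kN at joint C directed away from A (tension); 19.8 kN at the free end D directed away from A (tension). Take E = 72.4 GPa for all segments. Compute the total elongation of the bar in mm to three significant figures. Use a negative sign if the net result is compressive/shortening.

Internal axial forces (sectioning from the free end, tension +): N_CD = 19.8 kN, N_BC = 59.9 kN, N_AB = 66.95 kN.
A_AB = 3318 mm².
A_BC = 902.5 mm².
A_CD = 1855 mm².
δ_AB = 66950·161/(3318·72400) = 0.04487 mm
δ_BC = 59900·277/(902.5·72400) = 0.2539 mm
δ_CD = 19800·431/(1855·72400) = 0.06354 mm
δ = Σδ_i = 0.3623 mm.

0.362 mm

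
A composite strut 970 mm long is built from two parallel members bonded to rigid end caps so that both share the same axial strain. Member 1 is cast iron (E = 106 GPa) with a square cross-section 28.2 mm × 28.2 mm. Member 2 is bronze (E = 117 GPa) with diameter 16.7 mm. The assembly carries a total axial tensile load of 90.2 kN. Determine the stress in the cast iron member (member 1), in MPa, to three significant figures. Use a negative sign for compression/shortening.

87.0 MPa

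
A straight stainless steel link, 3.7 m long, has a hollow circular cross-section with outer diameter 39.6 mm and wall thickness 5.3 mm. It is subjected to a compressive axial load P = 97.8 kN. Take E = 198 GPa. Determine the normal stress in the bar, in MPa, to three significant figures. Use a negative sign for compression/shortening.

A = 571.1 mm².
σ = N/A = -97800/571.1 = -171.2 MPa.

-171 MPa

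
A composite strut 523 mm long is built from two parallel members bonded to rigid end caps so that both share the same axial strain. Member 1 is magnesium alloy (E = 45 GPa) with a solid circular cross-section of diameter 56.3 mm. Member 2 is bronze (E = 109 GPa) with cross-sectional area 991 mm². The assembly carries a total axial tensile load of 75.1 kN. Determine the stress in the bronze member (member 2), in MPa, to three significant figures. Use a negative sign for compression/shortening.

37.2 MPa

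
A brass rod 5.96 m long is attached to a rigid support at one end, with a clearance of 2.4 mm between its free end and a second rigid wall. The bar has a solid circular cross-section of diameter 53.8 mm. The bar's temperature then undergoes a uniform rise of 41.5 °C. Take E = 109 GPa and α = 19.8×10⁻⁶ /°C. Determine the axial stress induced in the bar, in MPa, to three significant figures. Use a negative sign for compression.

-45.7 MPa

Free thermal expansion αLΔT = 19.8e-6 · 5960 · 41.5 = 4.897 mm.
The walls engage after the gap closes; constrained expansion = 4.897 − 2.4 = 2.497 mm.
The walls impose strain ε = −(2.497)/5960 = -4.1902e-04; σ = Eε = 109000 · -4.1902e-04 = -45.67 MPa.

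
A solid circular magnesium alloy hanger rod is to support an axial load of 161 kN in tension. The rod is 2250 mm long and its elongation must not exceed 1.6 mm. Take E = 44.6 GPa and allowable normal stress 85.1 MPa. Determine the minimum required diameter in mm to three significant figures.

Required area A ≥ P/σ_allow = 161000/85.1 = 1892 mm².
For a solid circular section, d ≥ √(4A/π) = 49.08 mm.
Elongation limit: A ≥ PL/(Eδ_allow) = 161000·2250/(44600·1.6) = 5076 mm² ⇒ d ≥ 80.4 mm.
The elongation limit governs.

80.4 mm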